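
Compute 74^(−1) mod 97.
Apply the extended Euclidean algorithm to (97, 74), tracking rows (r, s, t) with s·97 + t·74 = r. Each division r_prev = q·r_cur + r_new produces the new row as (previous row) − q·(current row):
  row A: (97, 1, 0)   [1·97 + 0·74 = 97]
  row B: (74, 0, 1)   [0·97 + 1·74 = 74]
  97 = 1·74 + 23   → row C = row A − 1·row B = (23, 1, −1)   [check: 1·97 − 1·74 = 23]
  74 = 3·23 + 5   → row D = row B − 3·row C = (5, −3, 4)   [check: −3·97 + 4·74 = 5]
  23 = 4·5 + 3   → row E = row C − 4·row D = (3, 13, −17)   [check: 13·97 − 17·74 = 3]
  5 = 1·3 + 2   → row F = row D − 1·row E = (2, −16, 21)   [check: −16·97 + 21·74 = 2]
  3 = 1·2 + 1   → row G = row E − 1·row F = (1, 29, −38)   [check: 29·97 − 38·74 = 1]
  2 = 2·1 + 0   → remainder 0, stop. gcd = 1 (last nonzero row G).
The gcd is 1, so 74 is invertible mod 97. The last nonzero row gives 29·97 − 38·74 = 1, so t = −38. So 74^(−1) ≡ −38 ≡ 59 (mod 97). Verify: 74 · 59 = 4366 ≡ 1 (mod 97). ✓

Final answer: 74^(−1) ≡ 59 (mod 97)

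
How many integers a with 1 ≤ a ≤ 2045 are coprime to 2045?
1632

The number of a ∈ {1, ..., 2045} with gcd(a, 2045) = 1 is by definition Euler's totient φ(2045). φ is multiplicative, with φ(p^e) = p^e − p^(e−1). Factorise 2045 = 5 · 409. Then
  φ(2045) = (5 − 1) · (409 − 1) = 4 · 408 = 1632.
So there are 1632 such integers.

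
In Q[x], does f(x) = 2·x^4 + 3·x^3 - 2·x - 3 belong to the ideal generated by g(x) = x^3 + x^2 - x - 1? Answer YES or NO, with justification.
NO

In Q[x] the ideal (g) consists of all multiples of g, so f ∈ (g) iff g | f, i.e. iff the remainder of f on division by g is 0. Divide f by g (g is monic, so eliminate the leading term of the running remainder at each step):
  leading term 2·x^4: subtract (2·x)·g(x) = 2·x^4 + 2·x^3 - 2·x^2 - 2·x, leaving x^3 + 2·x^2 - 3
  leading term x^3: subtract (1)·g(x) = x^3 + x^2 - x - 1, leaving x^2 + x - 2
The remainder r(x) = x^2 + x - 2 ≠ 0 (and deg r < deg g), so g ∤ f, i.e. f ∉ (g).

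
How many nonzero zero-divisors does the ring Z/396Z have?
In Z/396Z each nonzero element is either a unit (gcd with 396 is 1) or a zero-divisor (gcd > 1). The number of units is φ(396): factorise 396 = 2^2 · 3^2 · 11, so φ(396) = (2^2 − 2^1) · (3^2 − 3^1) · (11 − 1) = 2 · 6 · 10 = 120. The nonzero elements number 396 − 1 = 395. Hence the nonzero zero-divisors number 395 − 120 = 275.

Final answer: Z/396Z has 275 nonzero zero-divisors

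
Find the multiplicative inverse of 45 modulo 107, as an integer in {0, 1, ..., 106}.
Apply the extended Euclidean algorithm to (107, 45), tracking rows (r, s, t) with s·107 + t·45 = r. Each division r_prev = q·r_cur + r_new produces the new row as (previous row) − q·(current row):
  row A: (107, 1, 0)   [1·107 + 0·45 = 107]
  row B: (45, 0, 1)   [0·107 + 1·45 = 45]
  107 = 2·45 + 17   → row C = row A − 2·row B = (17, 1, −2)   [check: 1·107 − 2·45 = 17]
  45 = 2·17 + 11   → row D = row B − 2·row C = (11, −2, 5)   [check: −2·107 + 5·45 = 11]
  17 = 1·11 + 6   → row E = row C − 1·row D = (6, 3, −7)   [check: 3·107 − 7·45 = 6]
  11 = 1·6 + 5   → row F = row D − 1·row E = (5, −5, 12)   [check: −5·107 + 12·45 = 5]
  6 = 1·5 + 1   → row G = row E − 1·row F = (1, 8, −19)   [check: 8·107 − 19·45 = 1]
  5 = 5·1 + 0   → remainder 0, stop. gcd = 1 (last nonzero row G).
The gcd is 1, so 45 is invertible mod 107. The last nonzero row gives 8·107 − 19·45 = 1, so t = −19. So 45^(−1) ≡ −19 ≡ 88 (mod 107). Verify: 45 · 88 = 3960 ≡ 1 (mod 107). ✓

Final answer: 45^(−1) ≡ 88 (mod 107)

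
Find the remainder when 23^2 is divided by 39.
Use repeated squaring. Binary(2) = 10. Walk through the bits of the exponent 2 left-to-right: at each bit after the leading one, square the running value, then multiply by 23 if the bit is 1 (always reducing mod 39):
  bit 1 = 1 (leading): start with 23.
  bit 2 = 0: square 23^2 = 529 ≡ 22 (mod 39).
Final value: 23^2 ≡ 22 (mod 39).

Final answer: 22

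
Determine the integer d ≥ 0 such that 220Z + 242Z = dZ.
(220, 242) = (22); d = 22

In the PID Z, (a, b) is generated by gcd(a, b). Compute gcd(242, 220) with the extended Euclidean algorithm, tracking rows (r, s, t) with s·242 + t·220 = r:
  row A: (242, 1, 0)   [1·242 + 0·220 = 242]
  row B: (220, 0, 1)   [0·242 + 1·220 = 220]
  242 = 1·220 + 22   → row C = row A − 1·row B = (22, 1, −1)   [check: 1·242 − 1·220 = 22]
  220 = 10·22 + 0   → remainder 0, stop. gcd = 22 (last nonzero row C).
So gcd(220, 242) = 22, with Bézout identity 1·242 − 1·220 = 22. Containment (⊇): the Bézout identity exhibits 22 as an element of (220, 242), giving (22) ⊆ (220, 242). Containment (⊆): since 22 | 220 and 22 | 242 (220 = 22·10, 242 = 22·11), every Z-linear combination of 220 and 242 is divisible by 22, so (220, 242) ⊆ (22). Therefore (220, 242) = (22), d = 22.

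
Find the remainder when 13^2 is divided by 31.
Use repeated squaring. Binary(2) = 10. Walk through the bits of the exponent 2 left-to-right: at each bit after the leading one, square the running value, then multiply by 13 if the bit is 1 (always reducing mod 31):
  bit 1 = 1 (leading): start with 13.
  bit 2 = 0: square 13^2 = 169 ≡ 14 (mod 31).
Final value: 13^2 ≡ 14 (mod 31).

Final answer: 14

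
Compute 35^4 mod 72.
Use repeated squaring. Binary(4) = 100. Walk through the bits of the exponent 4 left-to-right: at each bit after the leading one, square the running value, then multiply by 35 if the bit is 1 (always reducing mod 72):
  bit 1 = 1 (leading): start with 35.
  bit 2 = 0: square 35^2 = 1225 ≡ 1 (mod 72).
  bit 3 = 0: square 1^2 = 1 (mod 72).
Final value: 35^4 ≡ 1 (mod 72).

Final answer: 1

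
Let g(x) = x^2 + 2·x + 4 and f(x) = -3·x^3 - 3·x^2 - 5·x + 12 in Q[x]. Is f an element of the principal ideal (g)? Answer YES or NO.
NO

In Q[x] the ideal (g) consists of all multiples of g, so f ∈ (g) iff g | f, i.e. iff the remainder of f on division by g is 0. Divide f by g (g is monic, so eliminate the leading term of the running remainder at each step):
  leading term -3·x^3: subtract (-3·x)·g(x) = -3·x^3 - 6·x^2 - 12·x, leaving 3·x^2 + 7·x + 12
  leading term 3·x^2: subtract (3)·g(x) = 3·x^2 + 6·x + 12, leaving x
The remainder r(x) = x ≠ 0 (and deg r < deg g), so g ∤ f, i.e. f ∉ (g).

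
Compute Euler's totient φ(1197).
φ is multiplicative, with φ(p^e) = p^e − p^(e−1). Factorise 1197 = 3^2 · 7 · 19. Then
  φ(1197) = (3^2 − 3^1) · (7 − 1) · (19 − 1) = 6 · 6 · 18 = 648.

Final answer: φ(1197) = 648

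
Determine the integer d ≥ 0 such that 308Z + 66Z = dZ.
(308, 66) = (22); d = 22

In the PID Z, (a, b) is generated by gcd(a, b). Compute gcd(308, 66) with the extended Euclidean algorithm, tracking rows (r, s, t) with s·308 + t·66 = r:
  row A: (308, 1, 0)   [1·308 + 0·66 = 308]
  row B: (66, 0, 1)   [0·308 + 1·66 = 66]
  308 = 4·66 + 44   → row C = row A − 4·row B = (44, 1, −4)   [check: 1·308 − 4·66 = 44]
  66 = 1·44 + 22   → row D = row B − 1·row C = (22, −1, 5)   [check: −1·308 + 5·66 = 22]
  44 = 2·22 + 0   → remainder 0, stop. gcd = 22 (last nonzero row D).
So gcd(308, 66) = 22, with Bézout identity −1·308 + 5·66 = 22. Containment (⊇): the Bézout identity exhibits 22 as an element of (308, 66), giving (22) ⊆ (308, 66). Containment (⊆): since 22 | 308 and 22 | 66 (308 = 22·14, 66 = 22·3), every Z-linear combination of 308 and 66 is divisible by 22, so (308, 66) ⊆ (22). Therefore (308, 66) = (22), d = 22.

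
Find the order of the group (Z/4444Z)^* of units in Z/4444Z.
(Z/4444Z)^* consists of the classes a with gcd(a, 4444) = 1, so its order is φ(4444). φ is multiplicative, with φ(p^e) = p^e − p^(e−1). Factorise 4444 = 2^2 · 11 · 101. Then
  φ(4444) = (2^2 − 2^1) · (11 − 1) · (101 − 1) = 2 · 10 · 100 = 2000.
Thus |(Z/4444Z)^*| = 2000.

Final answer: |(Z/4444Z)^*| = 2000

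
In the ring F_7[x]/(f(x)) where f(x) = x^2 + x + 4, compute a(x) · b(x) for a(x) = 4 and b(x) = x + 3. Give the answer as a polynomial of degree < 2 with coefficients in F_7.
Multiply as integer polynomials: a · b = 4·x + 12. Reducing coefficients mod 7: a · b ≡ 4·x + 5. This already has degree < 2, so no reduction by f is needed. Hence a · b ≡ 4·x + 5 in F_7[x]/(f).

Final answer: a · b ≡ 4·x + 5 (mod f(x))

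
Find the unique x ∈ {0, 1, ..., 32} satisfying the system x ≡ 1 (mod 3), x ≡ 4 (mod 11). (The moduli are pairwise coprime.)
The moduli 3, 11 are pairwise coprime, so by the CRT there is a unique solution mod 3·11 = 33.
Solve by successive substitution. Start with x ≡ 1 (mod 3).
  Combine with x ≡ 4 (mod 11): write x = 1 + 3·t and require 1 + 3·t ≡ 4 (mod 11), i.e. 3·t ≡ 4 − 1 ≡ 3 (mod 11). Since 3^(−1) ≡ 4 (mod 11), t ≡ 4·3 ≡ 1 (mod 11). So x ≡ 1 + 3·1 = 4 (mod 33).
Unique solution in [0, 33): x = 4.

Final answer: x ≡ 4 (mod 33); the representative in [0, 33) is 4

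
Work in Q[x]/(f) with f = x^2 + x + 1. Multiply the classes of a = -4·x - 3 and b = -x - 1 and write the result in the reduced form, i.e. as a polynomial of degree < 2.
First multiply in Q[x] without reducing: a · b = 4·x^2 + 7·x + 3. Now divide by f(x) = x^2 + x + 1, eliminating the leading term at each step:
  leading term 4·x^2: subtract (4)·f(x) = 4·x^2 + 4·x + 4, leaving 3·x - 1
The degree is now < 2, so this is the remainder. Hence a · b ≡ 3·x - 1 in Q[x]/(f).

Final answer: a · b ≡ 3·x - 1 (mod f(x))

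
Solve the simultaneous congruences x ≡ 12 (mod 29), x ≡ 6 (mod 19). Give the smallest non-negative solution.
The moduli 29, 19 are pairwise coprime, so by the CRT there is a unique solution mod 29·19 = 551.
Solve by successive substitution. Start with x ≡ 12 (mod 29).
  Combine with x ≡ 6 (mod 19): write x = 12 + 29·t and require 12 + 29·t ≡ 6 (mod 19), i.e. 29·t ≡ 6 − 12 ≡ 13 (mod 19). Since 29^(−1) ≡ 2 (mod 19) (29 ≡ 10 (mod 19)), t ≡ 2·13 ≡ 7 (mod 19). So x ≡ 12 + 29·7 = 215 (mod 551).
Unique solution in [0, 551): x = 215.

Final answer: x ≡ 215 (mod 551); the representative in [0, 551) is 215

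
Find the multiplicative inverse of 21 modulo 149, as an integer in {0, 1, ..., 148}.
21^(−1) ≡ 71 (mod 149)

Apply the extended Euclidean algorithm to (149, 21), tracking rows (r, s, t) with s·149 + t·21 = r. Each division r_prev = q·r_cur + r_new produces the new row as (previous row) − q·(current row):
  row A: (149, 1, 0)   [1·149 + 0·21 = 149]
  row B: (21, 0, 1)   [0·149 + 1·21 = 21]
  149 = 7·21 + 2   → row C = row A − 7·row B = (2, 1, −7)   [check: 1·149 − 7·21 = 2]
  21 = 10·2 + 1   → row D = row B − 10·row C = (1, −10, 71)   [check: −10·149 + 71·21 = 1]
  2 = 2·1 + 0   → remainder 0, stop. gcd = 1 (last nonzero row D).
The gcd is 1, so 21 is invertible mod 149. The last nonzero row gives −10·149 + 71·21 = 1, so t = 71. So 21^(−1) ≡ 71 (mod 149). Verify: 21 · 71 = 1491 ≡ 1 (mod 149). ✓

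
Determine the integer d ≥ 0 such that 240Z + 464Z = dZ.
(240, 464) = (16); d = 16

In the PID Z, (a, b) is generated by gcd(a, b). Compute gcd(464, 240) with the extended Euclidean algorithm, tracking rows (r, s, t) with s·464 + t·240 = r:
  row A: (464, 1, 0)   [1·464 + 0·240 = 464]
  row B: (240, 0, 1)   [0·464 + 1·240 = 240]
  464 = 1·240 + 224   → row C = row A − 1·row B = (224, 1, −1)   [check: 1·464 − 1·240 = 224]
  240 = 1·224 + 16   → row D = row B − 1·row C = (16, −1, 2)   [check: −1·464 + 2·240 = 16]
  224 = 14·16 + 0   → remainder 0, stop. gcd = 16 (last nonzero row D).
So gcd(240, 464) = 16, with Bézout identity −1·464 + 2·240 = 16. Containment (⊇): the Bézout identity exhibits 16 as an element of (240, 464), giving (16) ⊆ (240, 464). Containment (⊆): since 16 | 240 and 16 | 464 (240 = 16·15, 464 = 16·29), every Z-linear combination of 240 and 464 is divisible by 16, so (240, 464) ⊆ (16). Therefore (240, 464) = (16), d = 16.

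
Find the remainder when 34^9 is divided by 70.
34

Use repeated squaring. Binary(9) = 1001. Walk through the bits of the exponent 9 left-to-right: at each bit after the leading one, square the running value, then multiply by 34 if the bit is 1 (always reducing mod 70):
  bit 1 = 1 (leading): start with 34.
  bit 2 = 0: square 34^2 = 1156 ≡ 36 (mod 70).
  bit 3 = 0: square 36^2 = 1296 ≡ 36 (mod 70).
  bit 4 = 1: square 36^2 = 1296 ≡ 36; bit is 1, so multiply 36·34 = 1224 ≡ 34 (mod 70).
Final value: 34^9 ≡ 34 (mod 70).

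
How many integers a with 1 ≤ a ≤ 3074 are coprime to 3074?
1456

The number of a ∈ {1, ..., 3074} with gcd(a, 3074) = 1 is by definition Euler's totient φ(3074). φ is multiplicative, with φ(p^e) = p^e − p^(e−1). Factorise 3074 = 2 · 29 · 53. Then
  φ(3074) = (2 − 1) · (29 − 1) · (53 − 1) = 1 · 28 · 52 = 1456.
So there are 1456 such integers.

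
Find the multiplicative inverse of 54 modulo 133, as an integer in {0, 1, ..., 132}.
54^(−1) ≡ 101 (mod 133)

Apply the extended Euclidean algorithm to (133, 54), tracking rows (r, s, t) with s·133 + t·54 = r. Each division r_prev = q·r_cur + r_new produces the new row as (previous row) − q·(current row):
  row A: (133, 1, 0)   [1·133 + 0·54 = 133]
  row B: (54, 0, 1)   [0·133 + 1·54 = 54]
  133 = 2·54 + 25   → row C = row A − 2·row B = (25, 1, −2)   [check: 1·133 − 2·54 = 25]
  54 = 2·25 + 4   → row D = row B − 2·row C = (4, −2, 5)   [check: −2·133 + 5·54 = 4]
  25 = 6·4 + 1   → row E = row C − 6·row D = (1, 13, −32)   [check: 13·133 − 32·54 = 1]
  4 = 4·1 + 0   → remainder 0, stop. gcd = 1 (last nonzero row E).
The gcd is 1, so 54 is invertible mod 133. The last nonzero row gives 13·133 − 32·54 = 1, so t = −32. So 54^(−1) ≡ −32 ≡ 101 (mod 133). Verify: 54 · 101 = 5454 ≡ 1 (mod 133). ✓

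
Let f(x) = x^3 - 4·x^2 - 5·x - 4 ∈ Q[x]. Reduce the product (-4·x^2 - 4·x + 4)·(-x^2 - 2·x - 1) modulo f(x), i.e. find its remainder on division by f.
a · b ≡ 140·x^2 + 152·x + 108 (mod f(x))

First multiply in Q[x] without reducing: a · b = 4·x^4 + 12·x^3 + 8·x^2 - 4·x - 4. Now divide by f(x) = x^3 - 4·x^2 - 5·x - 4, eliminating the leading term at each step:
  leading term 4·x^4: subtract (4·x)·f(x) = 4·x^4 - 16·x^3 - 20·x^2 - 16·x, leaving 28·x^3 + 28·x^2 + 12·x - 4
  leading term 28·x^3: subtract (28)·f(x) = 28·x^3 - 112·x^2 - 140·x - 112, leaving 140·x^2 + 152·x + 108
The degree is now < 3, so this is the remainder. Hence a · b ≡ 140·x^2 + 152·x + 108 in Q[x]/(f).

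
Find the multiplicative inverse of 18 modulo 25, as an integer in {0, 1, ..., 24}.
18^(−1) ≡ 7 (mod 25)

Apply the extended Euclidean algorithm to (25, 18), tracking rows (r, s, t) with s·25 + t·18 = r. Each division r_prev = q·r_cur + r_new produces the new row as (previous row) − q·(current row):
  row A: (25, 1, 0)   [1·25 + 0·18 = 25]
  row B: (18, 0, 1)   [0·25 + 1·18 = 18]
  25 = 1·18 + 7   → row C = row A − 1·row B = (7, 1, −1)   [check: 1·25 − 1·18 = 7]
  18 = 2·7 + 4   → row D = row B − 2·row C = (4, −2, 3)   [check: −2·25 + 3·18 = 4]
  7 = 1·4 + 3   → row E = row C − 1·row D = (3, 3, −4)   [check: 3·25 − 4·18 = 3]
  4 = 1·3 + 1   → row F = row D − 1·row E = (1, −5, 7)   [check: −5·25 + 7·18 = 1]
  3 = 3·1 + 0   → remainder 0, stop. gcd = 1 (last nonzero row F).
The gcd is 1, so 18 is invertible mod 25. The last nonzero row gives −5·25 + 7·18 = 1, so t = 7. So 18^(−1) ≡ 7 (mod 25). Verify: 18 · 7 = 126 ≡ 1 (mod 25). ✓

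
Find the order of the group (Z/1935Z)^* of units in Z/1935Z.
|(Z/1935Z)^*| = 1008

(Z/1935Z)^* consists of the classes a with gcd(a, 1935) = 1, so its order is φ(1935). φ is multiplicative, with φ(p^e) = p^e − p^(e−1). Factorise 1935 = 3^2 · 5 · 43. Then
  φ(1935) = (3^2 − 3^1) · (5 − 1) · (43 − 1) = 6 · 4 · 42 = 1008.
Thus |(Z/1935Z)^*| = 1008.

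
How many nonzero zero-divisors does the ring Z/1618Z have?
In Z/1618Z each nonzero element is either a unit (gcd with 1618 is 1) or a zero-divisor (gcd > 1). The number of units is φ(1618): factorise 1618 = 2 · 809, so φ(1618) = (2 − 1) · (809 − 1) = 1 · 808 = 808. The nonzero elements number 1618 − 1 = 1617. Hence the nonzero zero-divisors number 1617 − 808 = 809.

Final answer: Z/1618Z has 809 nonzero zero-divisors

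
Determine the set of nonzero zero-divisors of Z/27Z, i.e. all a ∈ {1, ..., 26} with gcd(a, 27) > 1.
nonzero zero-divisors of Z/27Z = {3, 6, 9, 12, 15, 18, 21, 24}

An element a ∈ Z/27Z (with a ≠ 0) is a zero-divisor iff gcd(a, 27) > 1 (because a is a unit precisely when gcd(a, n) = 1, and in Z/nZ every nonzero, non-unit element is a zero-divisor). Scan a = 1, ..., 26 and keep those with gcd(a, 27) > 1:
  gcd(3, 27) = 3, gcd(6, 27) = 3, gcd(9, 27) = 9, gcd(12, 27) = 3, gcd(15, 27) = 3, gcd(18, 27) = 9, gcd(21, 27) = 3, gcd(24, 27) = 3.
All other a ∈ {1, ..., 26} have gcd(a, 27) = 1 and are units. So the nonzero zero-divisors are exactly the 8 values of a appearing in this scan.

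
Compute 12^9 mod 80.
32

Use repeated squaring. Binary(9) = 1001. Walk through the bits of the exponent 9 left-to-right: at each bit after the leading one, square the running value, then multiply by 12 if the bit is 1 (always reducing mod 80):
  bit 1 = 1 (leading): start with 12.
  bit 2 = 0: square 12^2 = 144 ≡ 64 (mod 80).
  bit 3 = 0: square 64^2 = 4096 ≡ 16 (mod 80).
  bit 4 = 1: square 16^2 = 256 ≡ 16; bit is 1, so multiply 16·12 = 192 ≡ 32 (mod 80).
Final value: 12^9 ≡ 32 (mod 80).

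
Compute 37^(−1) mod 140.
37^(−1) ≡ 53 (mod 140)

Apply the extended Euclidean algorithm to (140, 37), tracking rows (r, s, t) with s·140 + t·37 = r. Each division r_prev = q·r_cur + r_new produces the new row as (previous row) − q·(current row):
  row A: (140, 1, 0)   [1·140 + 0·37 = 140]
  row B: (37, 0, 1)   [0·140 + 1·37 = 37]
  140 = 3·37 + 29   → row C = row A − 3·row B = (29, 1, −3)   [check: 1·140 − 3·37 = 29]
  37 = 1·29 + 8   → row D = row B − 1·row C = (8, −1, 4)   [check: −1·140 + 4·37 = 8]
  29 = 3·8 + 5   → row E = row C − 3·row D = (5, 4, −15)   [check: 4·140 − 15·37 = 5]
  8 = 1·5 + 3   → row F = row D − 1·row E = (3, −5, 19)   [check: −5·140 + 19·37 = 3]
  5 = 1·3 + 2   → row G = row E − 1·row F = (2, 9, −34)   [check: 9·140 − 34·37 = 2]
  3 = 1·2 + 1   → row H = row F − 1·row G = (1, −14, 53)   [check: −14·140 + 53·37 = 1]
  2 = 2·1 + 0   → remainder 0, stop. gcd = 1 (last nonzero row H).
The gcd is 1, so 37 is invertible mod 140. The last nonzero row gives −14·140 + 53·37 = 1, so t = 53. So 37^(−1) ≡ 53 (mod 140). Verify: 37 · 53 = 1961 ≡ 1 (mod 140). ✓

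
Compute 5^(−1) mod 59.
5^(−1) ≡ 12 (mod 59)

Apply the extended Euclidean algorithm to (59, 5), tracking rows (r, s, t) with s·59 + t·5 = r. Each division r_prev = q·r_cur + r_new produces the new row as (previous row) − q·(current row):
  row A: (59, 1, 0)   [1·59 + 0·5 = 59]
  row B: (5, 0, 1)   [0·59 + 1·5 = 5]
  59 = 11·5 + 4   → row C = row A − 11·row B = (4, 1, −11)   [check: 1·59 − 11·5 = 4]
  5 = 1·4 + 1   → row D = row B − 1·row C = (1, −1, 12)   [check: −1·59 + 12·5 = 1]
  4 = 4·1 + 0   → remainder 0, stop. gcd = 1 (last nonzero row D).
The gcd is 1, so 5 is invertible mod 59. The last nonzero row gives −1·59 + 12·5 = 1, so t = 12. So 5^(−1) ≡ 12 (mod 59). Verify: 5 · 12 = 60 ≡ 1 (mod 59). ✓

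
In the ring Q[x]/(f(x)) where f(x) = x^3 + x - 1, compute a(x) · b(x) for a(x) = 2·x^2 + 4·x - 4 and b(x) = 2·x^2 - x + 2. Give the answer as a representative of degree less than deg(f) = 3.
a · b ≡ -12·x^2 + 10·x - 2 (mod f(x))

First multiply in Q[x] without reducing: a · b = 4·x^4 + 6·x^3 - 8·x^2 + 12·x - 8. Now divide by f(x) = x^3 + x - 1, eliminating the leading term at each step:
  leading term 4·x^4: subtract (4·x)·f(x) = 4·x^4 + 4·x^2 - 4·x, leaving 6·x^3 - 12·x^2 + 16·x - 8
  leading term 6·x^3: subtract (6)·f(x) = 6·x^3 + 6·x - 6, leaving -12·x^2 + 10·x - 2
The degree is now < 3, so this is the remainder. Hence a · b ≡ -12·x^2 + 10·x - 2 in Q[x]/(f).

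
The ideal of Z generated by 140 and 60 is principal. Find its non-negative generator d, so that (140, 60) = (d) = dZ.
In the PID Z, (a, b) is generated by gcd(a, b). Compute gcd(140, 60) with the extended Euclidean algorithm, tracking rows (r, s, t) with s·140 + t·60 = r:
  row A: (140, 1, 0)   [1·140 + 0·60 = 140]
  row B: (60, 0, 1)   [0·140 + 1·60 = 60]
  140 = 2·60 + 20   → row C = row A − 2·row B = (20, 1, −2)   [check: 1·140 − 2·60 = 20]
  60 = 3·20 + 0   → remainder 0, stop. gcd = 20 (last nonzero row C).
So gcd(140, 60) = 20, with Bézout identity 1·140 − 2·60 = 20. Containment (⊇): the Bézout identity exhibits 20 as an element of (140, 60), giving (20) ⊆ (140, 60). Containment (⊆): since 20 | 140 and 20 | 60 (140 = 20·7, 60 = 20·3), every Z-linear combination of 140 and 60 is divisible by 20, so (140, 60) ⊆ (20). Therefore (140, 60) = (20), d = 20.

Final answer: (140, 60) = (20); d = 20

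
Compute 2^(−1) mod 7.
2^(−1) ≡ 4 (mod 7)

Apply the extended Euclidean algorithm to (7, 2), tracking rows (r, s, t) with s·7 + t·2 = r. Each division r_prev = q·r_cur + r_new produces the new row as (previous row) − q·(current row):
  row A: (7, 1, 0)   [1·7 + 0·2 = 7]
  row B: (2, 0, 1)   [0·7 + 1·2 = 2]
  7 = 3·2 + 1   → row C = row A − 3·row B = (1, 1, −3)   [check: 1·7 − 3·2 = 1]
  2 = 2·1 + 0   → remainder 0, stop. gcd = 1 (last nonzero row C).
The gcd is 1, so 2 is invertible mod 7. The last nonzero row gives 1·7 − 3·2 = 1, so t = −3. So 2^(−1) ≡ −3 ≡ 4 (mod 7). Verify: 2 · 4 = 8 ≡ 1 (mod 7). ✓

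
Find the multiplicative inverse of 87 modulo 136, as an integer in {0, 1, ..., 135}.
87^(−1) ≡ 111 (mod 136)

Apply the extended Euclidean algorithm to (136, 87), tracking rows (r, s, t) with s·136 + t·87 = r. Each division r_prev = q·r_cur + r_new produces the new row as (previous row) − q·(current row):
  row A: (136, 1, 0)   [1·136 + 0·87 = 136]
  row B: (87, 0, 1)   [0·136 + 1·87 = 87]
  136 = 1·87 + 49   → row C = row A − 1·row B = (49, 1, −1)   [check: 1·136 − 1·87 = 49]
  87 = 1·49 + 38   → row D = row B − 1·row C = (38, −1, 2)   [check: −1·136 + 2·87 = 38]
  49 = 1·38 + 11   → row E = row C − 1·row D = (11, 2, −3)   [check: 2·136 − 3·87 = 11]
  38 = 3·11 + 5   → row F = row D − 3·row E = (5, −7, 11)   [check: −7·136 + 11·87 = 5]
  11 = 2·5 + 1   → row G = row E − 2·row F = (1, 16, −25)   [check: 16·136 − 25·87 = 1]
  5 = 5·1 + 0   → remainder 0, stop. gcd = 1 (last nonzero row G).
The gcd is 1, so 87 is invertible mod 136. The last nonzero row gives 16·136 − 25·87 = 1, so t = −25. So 87^(−1) ≡ −25 ≡ 111 (mod 136). Verify: 87 · 111 = 9657 ≡ 1 (mod 136). ✓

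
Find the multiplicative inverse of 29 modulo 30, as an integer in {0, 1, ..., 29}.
29^(−1) ≡ 29 (mod 30)

Apply the extended Euclidean algorithm to (30, 29), tracking rows (r, s, t) with s·30 + t·29 = r. Each division r_prev = q·r_cur + r_new produces the new row as (previous row) − q·(current row):
  row A: (30, 1, 0)   [1·30 + 0·29 = 30]
  row B: (29, 0, 1)   [0·30 + 1·29 = 29]
  30 = 1·29 + 1   → row C = row A − 1·row B = (1, 1, −1)   [check: 1·30 − 1·29 = 1]
  29 = 29·1 + 0   → remainder 0, stop. gcd = 1 (last nonzero row C).
The gcd is 1, so 29 is invertible mod 30. The last nonzero row gives 1·30 − 1·29 = 1, so t = −1. So 29^(−1) ≡ −1 ≡ 29 (mod 30). Verify: 29 · 29 = 841 ≡ 1 (mod 30). ✓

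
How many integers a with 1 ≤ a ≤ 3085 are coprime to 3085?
2464

The number of a ∈ {1, ..., 3085} with gcd(a, 3085) = 1 is by definition Euler's totient φ(3085). φ is multiplicative, with φ(p^e) = p^e − p^(e−1). Factorise 3085 = 5 · 617. Then
  φ(3085) = (5 − 1) · (617 − 1) = 4 · 616 = 2464.
So there are 2464 such integers.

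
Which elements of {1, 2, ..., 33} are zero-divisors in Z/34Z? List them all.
nonzero zero-divisors of Z/34Z = {2, 4, 6, 8, 10, 12, 14, 16, 17, 18, 20, 22, 24, 26, 28, 30, 32}

An element a ∈ Z/34Z (with a ≠ 0) is a zero-divisor iff gcd(a, 34) > 1 (because a is a unit precisely when gcd(a, n) = 1, and in Z/nZ every nonzero, non-unit element is a zero-divisor). Scan a = 1, ..., 33 and keep those with gcd(a, 34) > 1:
  gcd(2, 34) = 2, gcd(4, 34) = 2, gcd(6, 34) = 2, gcd(8, 34) = 2, gcd(10, 34) = 2, gcd(12, 34) = 2, gcd(14, 34) = 2, gcd(16, 34) = 2, gcd(17, 34) = 17, gcd(18, 34) = 2, gcd(20, 34) = 2, gcd(22, 34) = 2, gcd(24, 34) = 2, gcd(26, 34) = 2, gcd(28, 34) = 2, gcd(30, 34) = 2, gcd(32, 34) = 2.
All other a ∈ {1, ..., 33} have gcd(a, 34) = 1 and are units. So the nonzero zero-divisors are exactly the 17 values of a appearing in this scan.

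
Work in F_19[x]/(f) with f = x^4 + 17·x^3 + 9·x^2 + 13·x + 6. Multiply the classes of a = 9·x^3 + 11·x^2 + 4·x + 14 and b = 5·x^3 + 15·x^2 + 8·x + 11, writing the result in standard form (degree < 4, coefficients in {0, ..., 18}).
a · b ≡ 12·x^3 + 3·x^2 + 17·x (mod f(x))

Multiply as integer polynomials: a · b = 45·x^6 + 190·x^5 + 257·x^4 + 317·x^3 + 363·x^2 + 156·x + 154. Reducing coefficients mod 19: a · b ≡ 7·x^6 + 10·x^4 + 13·x^3 + 2·x^2 + 4·x + 2. Now divide by f(x) = x^4 + 17·x^3 + 9·x^2 + 13·x + 6 in F_19[x], eliminating the leading term at each step:
  leading term 7·x^6: subtract (7·x^2)·f(x) = 7·x^6 + 5·x^5 + 6·x^4 + 15·x^3 + 4·x^2, leaving 14·x^5 + 4·x^4 + 17·x^3 + 17·x^2 + 4·x + 2 (coefficients mod 19)
  leading term 14·x^5: subtract (14·x)·f(x) = 14·x^5 + 10·x^4 + 12·x^3 + 11·x^2 + 8·x, leaving 13·x^4 + 5·x^3 + 6·x^2 + 15·x + 2 (coefficients mod 19)
  leading term 13·x^4: subtract (13)·f(x) = 13·x^4 + 12·x^3 + 3·x^2 + 17·x + 2, leaving 12·x^3 + 3·x^2 + 17·x (coefficients mod 19)
The degree is now < 4, so this is the remainder. Hence a · b ≡ 12·x^3 + 3·x^2 + 17·x in F_19[x]/(f).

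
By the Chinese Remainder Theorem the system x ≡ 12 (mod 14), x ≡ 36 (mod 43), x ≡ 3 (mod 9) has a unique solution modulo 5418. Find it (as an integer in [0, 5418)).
x ≡ 4422 (mod 5418); the representative in [0, 5418) is 4422

The moduli 14, 43, 9 are pairwise coprime, so by the CRT there is a unique solution mod 14·43·9 = 5418.
Solve by successive substitution. Start with x ≡ 12 (mod 14).
  Combine with x ≡ 36 (mod 43): write x = 12 + 14·t and require 12 + 14·t ≡ 36 (mod 43), i.e. 14·t ≡ 36 − 12 ≡ 24 (mod 43). Since 14^(−1) ≡ 40 (mod 43), t ≡ 40·24 ≡ 14 (mod 43). So x ≡ 12 + 14·14 = 208 (mod 602).
  Combine with x ≡ 3 (mod 9): write x = 208 + 602·t and require 208 + 602·t ≡ 3 (mod 9), i.e. 602·t ≡ 3 − 208 ≡ 2 (mod 9). Since 602^(−1) ≡ 8 (mod 9) (602 ≡ 8 (mod 9)), t ≡ 8·2 ≡ 7 (mod 9). So x ≡ 208 + 602·7 = 4422 (mod 5418).
Unique solution in [0, 5418): x = 4422.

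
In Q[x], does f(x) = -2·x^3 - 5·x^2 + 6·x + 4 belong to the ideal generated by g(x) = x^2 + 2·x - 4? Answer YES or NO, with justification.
In Q[x] the ideal (g) consists of all multiples of g, so f ∈ (g) iff g | f, i.e. iff the remainder of f on division by g is 0. Divide f by g (g is monic, so eliminate the leading term of the running remainder at each step):
  leading term -2·x^3: subtract (-2·x)·g(x) = -2·x^3 - 4·x^2 + 8·x, leaving -x^2 - 2·x + 4
  leading term -x^2: subtract (-1)·g(x) = -x^2 - 2·x + 4, leaving 0
The remainder is 0, so f(x) = g(x) · h(x) with h(x) = -2·x - 1. Hence g | f, i.e. f ∈ (g).

Final answer: YES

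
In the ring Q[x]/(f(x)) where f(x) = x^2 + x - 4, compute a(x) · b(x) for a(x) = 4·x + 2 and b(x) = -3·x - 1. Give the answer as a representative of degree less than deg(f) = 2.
First multiply in Q[x] without reducing: a · b = -12·x^2 - 10·x - 2. Now divide by f(x) = x^2 + x - 4, eliminating the leading term at each step:
  leading term -12·x^2: subtract (-12)·f(x) = -12·x^2 - 12·x + 48, leaving 2·x - 50
The degree is now < 2, so this is the remainder. Hence a · b ≡ 2·x - 50 in Q[x]/(f).

Final answer: a · b ≡ 2·x - 50 (mod f(x))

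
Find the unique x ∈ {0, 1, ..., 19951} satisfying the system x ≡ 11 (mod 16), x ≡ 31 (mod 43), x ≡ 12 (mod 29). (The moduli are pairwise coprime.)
The moduli 16, 43, 29 are pairwise coprime, so by the CRT there is a unique solution mod 16·43·29 = 19952.
Solve by successive substitution. Start with x ≡ 11 (mod 16).
  Combine with x ≡ 31 (mod 43): write x = 11 + 16·t and require 11 + 16·t ≡ 31 (mod 43), i.e. 16·t ≡ 31 − 11 ≡ 20 (mod 43). Since 16^(−1) ≡ 35 (mod 43), t ≡ 35·20 ≡ 12 (mod 43). So x ≡ 11 + 16·12 = 203 (mod 688).
  Combine with x ≡ 12 (mod 29): write x = 203 + 688·t and require 203 + 688·t ≡ 12 (mod 29), i.e. 688·t ≡ 12 − 203 ≡ 12 (mod 29). Since 688^(−1) ≡ 18 (mod 29) (688 ≡ 21 (mod 29)), t ≡ 18·12 ≡ 13 (mod 29). So x ≡ 203 + 688·13 = 9147 (mod 19952).
Unique solution in [0, 19952): x = 9147.

Final answer: x ≡ 9147 (mod 19952); the representative in [0, 19952) is 9147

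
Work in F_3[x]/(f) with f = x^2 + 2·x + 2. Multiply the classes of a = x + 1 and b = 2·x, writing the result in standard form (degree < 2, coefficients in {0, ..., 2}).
a · b ≡ x + 2 (mod f(x))

Multiply as integer polynomials: a · b = 2·x^2 + 2·x. Reducing coefficients mod 3: a · b ≡ 2·x^2 + 2·x. Now divide by f(x) = x^2 + 2·x + 2 in F_3[x], eliminating the leading term at each step:
  leading term 2·x^2: subtract (2)·f(x) = 2·x^2 + x + 1, leaving x + 2 (coefficients mod 3)
The degree is now < 2, so this is the remainder. Hence a · b ≡ x + 2 in F_3[x]/(f).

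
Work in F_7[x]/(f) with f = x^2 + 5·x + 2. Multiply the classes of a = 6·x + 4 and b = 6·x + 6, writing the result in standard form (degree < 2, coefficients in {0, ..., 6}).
Multiply as integer polynomials: a · b = 36·x^2 + 60·x + 24. Reducing coefficients mod 7: a · b ≡ x^2 + 4·x + 3. Now divide by f(x) = x^2 + 5·x + 2 in F_7[x], eliminating the leading term at each step:
  leading term x^2: subtract (1)·f(x) = x^2 + 5·x + 2, leaving 6·x + 1 (coefficients mod 7)
The degree is now < 2, so this is the remainder. Hence a · b ≡ 6·x + 1 in F_7[x]/(f).

Final answer: a · b ≡ 6·x + 1 (mod f(x))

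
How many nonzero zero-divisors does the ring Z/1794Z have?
In Z/1794Z each nonzero element is either a unit (gcd with 1794 is 1) or a zero-divisor (gcd > 1). The number of units is φ(1794): factorise 1794 = 2 · 3 · 13 · 23, so φ(1794) = (2 − 1) · (3 − 1) · (13 − 1) · (23 − 1) = 1 · 2 · 12 · 22 = 528. The nonzero elements number 1794 − 1 = 1793. Hence the nonzero zero-divisors number 1793 − 528 = 1265.

Final answer: Z/1794Z has 1265 nonzero zero-divisors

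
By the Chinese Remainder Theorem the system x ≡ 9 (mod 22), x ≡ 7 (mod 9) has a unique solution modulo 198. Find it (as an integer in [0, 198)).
x ≡ 97 (mod 198); the representative in [0, 198) is 97

The moduli 22, 9 are pairwise coprime, so by the CRT there is a unique solution mod 22·9 = 198.
Solve by successive substitution. Start with x ≡ 9 (mod 22).
  Combine with x ≡ 7 (mod 9): write x = 9 + 22·t and require 9 + 22·t ≡ 7 (mod 9), i.e. 22·t ≡ 7 − 9 ≡ 7 (mod 9). Since 22^(−1) ≡ 7 (mod 9) (22 ≡ 4 (mod 9)), t ≡ 7·7 ≡ 4 (mod 9). So x ≡ 9 + 22·4 = 97 (mod 198).
Unique solution in [0, 198): x = 97.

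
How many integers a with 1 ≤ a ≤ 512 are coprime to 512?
The number of a ∈ {1, ..., 512} with gcd(a, 512) = 1 is by definition Euler's totient φ(512). φ is multiplicative, with φ(p^e) = p^e − p^(e−1). Factorise 512 = 2^9. Then
  φ(512) = (2^9 − 2^8) = 256 = 256.
So there are 256 such integers.

Final answer: 256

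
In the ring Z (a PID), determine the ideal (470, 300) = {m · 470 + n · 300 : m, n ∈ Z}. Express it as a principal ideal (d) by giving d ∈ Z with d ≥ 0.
In the PID Z, (a, b) is generated by gcd(a, b). Compute gcd(470, 300) with the extended Euclidean algorithm, tracking rows (r, s, t) with s·470 + t·300 = r:
  row A: (470, 1, 0)   [1·470 + 0·300 = 470]
  row B: (300, 0, 1)   [0·470 + 1·300 = 300]
  470 = 1·300 + 170   → row C = row A − 1·row B = (170, 1, −1)   [check: 1·470 − 1·300 = 170]
  300 = 1·170 + 130   → row D = row B − 1·row C = (130, −1, 2)   [check: −1·470 + 2·300 = 130]
  170 = 1·130 + 40   → row E = row C − 1·row D = (40, 2, −3)   [check: 2·470 − 3·300 = 40]
  130 = 3·40 + 10   → row F = row D − 3·row E = (10, −7, 11)   [check: −7·470 + 11·300 = 10]
  40 = 4·10 + 0   → remainder 0, stop. gcd = 10 (last nonzero row F).
So gcd(470, 300) = 10, with Bézout identity −7·470 + 11·300 = 10. Containment (⊇): the Bézout identity exhibits 10 as an element of (470, 300), giving (10) ⊆ (470, 300). Containment (⊆): since 10 | 470 and 10 | 300 (470 = 10·47, 300 = 10·30), every Z-linear combination of 470 and 300 is divisible by 10, so (470, 300) ⊆ (10). Therefore (470, 300) = (10), d = 10.

Final answer: (470, 300) = (10); d = 10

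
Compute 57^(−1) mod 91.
Apply the extended Euclidean algorithm to (91, 57), tracking rows (r, s, t) with s·91 + t·57 = r. Each division r_prev = q·r_cur + r_new produces the new row as (previous row) − q·(current row):
  row A: (91, 1, 0)   [1·91 + 0·57 = 91]
  row B: (57, 0, 1)   [0·91 + 1·57 = 57]
  91 = 1·57 + 34   → row C = row A − 1·row B = (34, 1, −1)   [check: 1·91 − 1·57 = 34]
  57 = 1·34 + 23   → row D = row B − 1·row C = (23, −1, 2)   [check: −1·91 + 2·57 = 23]
  34 = 1·23 + 11   → row E = row C − 1·row D = (11, 2, −3)   [check: 2·91 − 3·57 = 11]
  23 = 2·11 + 1   → row F = row D − 2·row E = (1, −5, 8)   [check: −5·91 + 8·57 = 1]
  11 = 11·1 + 0   → remainder 0, stop. gcd = 1 (last nonzero row F).
The gcd is 1, so 57 is invertible mod 91. The last nonzero row gives −5·91 + 8·57 = 1, so t = 8. So 57^(−1) ≡ 8 (mod 91). Verify: 57 · 8 = 456 ≡ 1 (mod 91). ✓

Final answer: 57^(−1) ≡ 8 (mod 91)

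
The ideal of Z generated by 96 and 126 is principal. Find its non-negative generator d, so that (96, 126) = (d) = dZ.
In the PID Z, (a, b) is generated by gcd(a, b). Compute gcd(126, 96) with the extended Euclidean algorithm, tracking rows (r, s, t) with s·126 + t·96 = r:
  row A: (126, 1, 0)   [1·126 + 0·96 = 126]
  row B: (96, 0, 1)   [0·126 + 1·96 = 96]
  126 = 1·96 + 30   → row C = row A − 1·row B = (30, 1, −1)   [check: 1·126 − 1·96 = 30]
  96 = 3·30 + 6   → row D = row B − 3·row C = (6, −3, 4)   [check: −3·126 + 4·96 = 6]
  30 = 5·6 + 0   → remainder 0, stop. gcd = 6 (last nonzero row D).
So gcd(96, 126) = 6, with Bézout identity −3·126 + 4·96 = 6. Containment (⊇): the Bézout identity exhibits 6 as an element of (96, 126), giving (6) ⊆ (96, 126). Containment (⊆): since 6 | 96 and 6 | 126 (96 = 6·16, 126 = 6·21), every Z-linear combination of 96 and 126 is divisible by 6, so (96, 126) ⊆ (6). Therefore (96, 126) = (6), d = 6.

Final answer: (96, 126) = (6); d = 6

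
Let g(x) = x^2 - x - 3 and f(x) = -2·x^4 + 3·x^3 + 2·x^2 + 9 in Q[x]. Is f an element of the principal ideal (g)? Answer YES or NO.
YES

In Q[x] the ideal (g) consists of all multiples of g, so f ∈ (g) iff g | f, i.e. iff the remainder of f on division by g is 0. Divide f by g (g is monic, so eliminate the leading term of the running remainder at each step):
  leading term -2·x^4: subtract (-2·x^2)·g(x) = -2·x^4 + 2·x^3 + 6·x^2, leaving x^3 - 4·x^2 + 9
  leading term x^3: subtract (x)·g(x) = x^3 - x^2 - 3·x, leaving -3·x^2 + 3·x + 9
  leading term -3·x^2: subtract (-3)·g(x) = -3·x^2 + 3·x + 9, leaving 0
The remainder is 0, so f(x) = g(x) · h(x) with h(x) = -2·x^2 + x - 3. Hence g | f, i.e. f ∈ (g).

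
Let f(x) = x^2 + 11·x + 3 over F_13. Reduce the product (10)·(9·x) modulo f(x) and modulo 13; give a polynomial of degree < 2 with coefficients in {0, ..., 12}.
a · b ≡ 12·x (mod f(x))

Multiply as integer polynomials: a · b = 90·x. Reducing coefficients mod 13: a · b ≡ 12·x. This already has degree < 2, so no reduction by f is needed. Hence a · b ≡ 12·x in F_13[x]/(f).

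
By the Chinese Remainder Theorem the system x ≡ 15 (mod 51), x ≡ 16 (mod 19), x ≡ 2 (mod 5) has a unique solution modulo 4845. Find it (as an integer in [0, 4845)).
x ≡ 1137 (mod 4845); the representative in [0, 4845) is 1137

The moduli 51, 19, 5 are pairwise coprime, so by the CRT there is a unique solution mod 51·19·5 = 4845.
Solve by successive substitution. Start with x ≡ 15 (mod 51).
  Combine with x ≡ 16 (mod 19): write x = 15 + 51·t and require 15 + 51·t ≡ 16 (mod 19), i.e. 51·t ≡ 16 − 15 ≡ 1 (mod 19). Since 51^(−1) ≡ 3 (mod 19) (51 ≡ 13 (mod 19)), t ≡ 3·1 ≡ 3 (mod 19). So x ≡ 15 + 51·3 = 168 (mod 969).
  Combine with x ≡ 2 (mod 5): write x = 168 + 969·t and require 168 + 969·t ≡ 2 (mod 5), i.e. 969·t ≡ 2 − 168 ≡ 4 (mod 5). Since 969^(−1) ≡ 4 (mod 5) (969 ≡ 4 (mod 5)), t ≡ 4·4 ≡ 1 (mod 5). So x ≡ 168 + 969·1 = 1137 (mod 4845).
Unique solution in [0, 4845): x = 1137.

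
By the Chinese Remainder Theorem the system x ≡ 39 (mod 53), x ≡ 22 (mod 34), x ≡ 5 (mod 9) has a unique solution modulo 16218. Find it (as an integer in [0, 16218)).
x ≡ 9950 (mod 16218); the representative in [0, 16218) is 9950

The moduli 53, 34, 9 are pairwise coprime, so by the CRT there is a unique solution mod 53·34·9 = 16218.
Solve by successive substitution. Start with x ≡ 39 (mod 53).
  Combine with x ≡ 22 (mod 34): write x = 39 + 53·t and require 39 + 53·t ≡ 22 (mod 34), i.e. 53·t ≡ 22 − 39 ≡ 17 (mod 34). Since 53^(−1) ≡ 9 (mod 34) (53 ≡ 19 (mod 34)), t ≡ 9·17 ≡ 17 (mod 34). So x ≡ 39 + 53·17 = 940 (mod 1802).
  Combine with x ≡ 5 (mod 9): write x = 940 + 1802·t and require 940 + 1802·t ≡ 5 (mod 9), i.e. 1802·t ≡ 5 − 940 ≡ 1 (mod 9). Since 1802^(−1) ≡ 5 (mod 9) (1802 ≡ 2 (mod 9)), t ≡ 5·1 ≡ 5 (mod 9). So x ≡ 940 + 1802·5 = 9950 (mod 16218).
Unique solution in [0, 16218): x = 9950.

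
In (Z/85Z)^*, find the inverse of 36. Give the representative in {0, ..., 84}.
Apply the extended Euclidean algorithm to (85, 36), tracking rows (r, s, t) with s·85 + t·36 = r. Each division r_prev = q·r_cur + r_new produces the new row as (previous row) − q·(current row):
  row A: (85, 1, 0)   [1·85 + 0·36 = 85]
  row B: (36, 0, 1)   [0·85 + 1·36 = 36]
  85 = 2·36 + 13   → row C = row A − 2·row B = (13, 1, −2)   [check: 1·85 − 2·36 = 13]
  36 = 2·13 + 10   → row D = row B − 2·row C = (10, −2, 5)   [check: −2·85 + 5·36 = 10]
  13 = 1·10 + 3   → row E = row C − 1·row D = (3, 3, −7)   [check: 3·85 − 7·36 = 3]
  10 = 3·3 + 1   → row F = row D − 3·row E = (1, −11, 26)   [check: −11·85 + 26·36 = 1]
  3 = 3·1 + 0   → remainder 0, stop. gcd = 1 (last nonzero row F).
The gcd is 1, so 36 is invertible mod 85. The last nonzero row gives −11·85 + 26·36 = 1, so t = 26. So 36^(−1) ≡ 26 (mod 85). Verify: 36 · 26 = 936 ≡ 1 (mod 85). ✓

Final answer: 36^(−1) ≡ 26 (mod 85)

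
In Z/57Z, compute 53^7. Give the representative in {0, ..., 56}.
32

Use repeated squaring. Binary(7) = 111. Walk through the bits of the exponent 7 left-to-right: at each bit after the leading one, square the running value, then multiply by 53 if the bit is 1 (always reducing mod 57):
  bit 1 = 1 (leading): start with 53.
  bit 2 = 1: square 53^2 = 2809 ≡ 16; bit is 1, so multiply 16·53 = 848 ≡ 50 (mod 57).
  bit 3 = 1: square 50^2 = 2500 ≡ 49; bit is 1, so multiply 49·53 = 2597 ≡ 32 (mod 57).
Final value: 53^7 ≡ 32 (mod 57).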